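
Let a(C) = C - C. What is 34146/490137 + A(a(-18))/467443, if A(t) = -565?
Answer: 5228127091/76370369897 ≈ 0.068457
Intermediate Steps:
a(C) = 0
34146/490137 + A(a(-18))/467443 = 34146/490137 - 565/467443 = 34146*(1/490137) - 565*1/467443 = 11382/163379 - 565/467443 = 5228127091/76370369897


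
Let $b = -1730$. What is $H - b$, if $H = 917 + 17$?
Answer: $2664$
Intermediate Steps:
$H = 934$
$H - b = 934 - -1730 = 934 + 1730 = 2664$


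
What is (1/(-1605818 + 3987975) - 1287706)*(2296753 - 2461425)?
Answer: 505134301345081152/2382157 ≈ 2.1205e+11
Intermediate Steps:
(1/(-1605818 + 3987975) - 1287706)*(2296753 - 2461425) = (1/2382157 - 1287706)*(-164672) = -3067517861841/2382157*(-164672) = 505134301345081152/2382157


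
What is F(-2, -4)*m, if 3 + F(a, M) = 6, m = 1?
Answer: 3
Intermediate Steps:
F(a, M) = 3 (F(a, M) = -3 + 6 = 3)
F(-2, -4)*m = 3*1 = 3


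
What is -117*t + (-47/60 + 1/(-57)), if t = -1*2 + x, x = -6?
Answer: 1066127/1140 ≈ 935.20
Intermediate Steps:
t = -8 (t = -1*2 - 6 = -2 - 6 = -8)
-117*t + (-47/60 + 1/(-57)) = -117*(-8) + (-47/60 + 1/(-57)) = 936 + (-47*1/60 + 1*(-1/57)) = 936 + (-47/60 - 1/57) = 936 - 913/1140 = 1066127/1140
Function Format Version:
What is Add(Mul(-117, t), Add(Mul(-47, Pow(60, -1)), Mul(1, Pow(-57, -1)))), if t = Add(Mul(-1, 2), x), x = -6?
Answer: Rational(1066127, 1140) ≈ 935.20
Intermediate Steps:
t = -8 (t = Add(Mul(-1, 2), -6) = Add(-2, -6) = -8)
Add(Mul(-117, t), Add(Mul(-47, Pow(60, -1)), Mul(1, Pow(-57, -1)))) = Add(Mul(-117, -8), Add(Mul(-47, Pow(60, -1)), Mul(1, Pow(-57, -1)))) = Add(936, Add(Mul(-47, Rational(1, 60)), Mul(1, Rational(-1, 57)))) = Add(936, Add(Rational(-47, 60), Rational(-1, 57))) = Add(936, Rational(-913, 1140)) = Rational(1066127, 1140)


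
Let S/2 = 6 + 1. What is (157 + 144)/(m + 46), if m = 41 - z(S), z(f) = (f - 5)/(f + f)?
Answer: 8428/2427 ≈ 3.4726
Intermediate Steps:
S = 14 (S = 2*(6 + 1) = 2*7 = 14)
z(f) = (-5 + f)/(2*f) (z(f) = (-5 + f)/((2*f)) = (-5 + f)*(1/(2*f)) = (-5 + f)/(2*f))
m = 1139/28 (m = 41 - (-5 + 14)/(2*14) = 41 - 9/(2*14) = 41 - 1*9/28 = 41 - 9/28 = 1139/28 ≈ 40.679)
(157 + 144)/(m + 46) = (157 + 144)/(1139/28 + 46) = 301/(2427/28) = 301*(28/2427) = 8428/2427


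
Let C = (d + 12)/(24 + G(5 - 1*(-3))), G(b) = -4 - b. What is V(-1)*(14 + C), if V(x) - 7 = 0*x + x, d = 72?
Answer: 126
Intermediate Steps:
V(x) = 7 + x (V(x) = 7 + (0*x + x) = 7 + (0 + x) = 7 + x)
C = 7 (C = (72 + 12)/(24 + (-4 - (5 - 1*(-3)))) = 84/(24 + (-4 - (5 + 3))) = 84/(24 + (-4 - 1*8)) = 84/(24 + (-4 - 8)) = 84/(24 - 12) = 84/12 = 84*(1/12) = 7)
V(-1)*(14 + C) = (7 - 1)*(14 + 7) = 6*21 = 126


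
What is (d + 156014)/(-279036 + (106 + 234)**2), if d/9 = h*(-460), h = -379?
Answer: -66349/6286 ≈ -10.555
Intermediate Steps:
d = 1569060 (d = 9*(-379*(-460)) = 9*174340 = 1569060)
(d + 156014)/(-279036 + (106 + 234)**2) = (1569060 + 156014)/(-279036 + (106 + 234)**2) = 1725074/(-279036 + 340**2) = 1725074/(-279036 + 115600) = 1725074/(-163436) = 1725074*(-1/163436) = -66349/6286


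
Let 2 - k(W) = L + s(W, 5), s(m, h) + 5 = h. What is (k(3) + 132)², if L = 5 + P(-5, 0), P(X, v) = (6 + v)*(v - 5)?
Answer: 25281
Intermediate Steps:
s(m, h) = -5 + h
P(X, v) = (-5 + v)*(6 + v) (P(X, v) = (6 + v)*(-5 + v) = (-5 + v)*(6 + v))
L = -25 (L = 5 + (-30 + 0 + 0²) = 5 + (-30 + 0 + 0) = 5 - 30 = -25)
k(W) = 27 (k(W) = 2 - (-25 + (-5 + 5)) = 2 - (-25 + 0) = 2 - 1*(-25) = 2 + 25 = 27)
(k(3) + 132)² = (27 + 132)² = 159² = 25281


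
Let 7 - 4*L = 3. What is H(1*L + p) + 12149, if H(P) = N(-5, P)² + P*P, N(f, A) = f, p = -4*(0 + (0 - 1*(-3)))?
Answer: 12295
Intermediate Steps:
L = 1 (L = 7/4 - ¼*3 = 7/4 - ¾ = 1)
p = -12 (p = -4*(0 + (0 + 3)) = -4*(0 + 3) = -4*3 = -12)
H(P) = 25 + P² (H(P) = (-5)² + P*P = 25 + P²)
H(1*L + p) + 12149 = (25 + (1*1 - 12)²) + 12149 = (25 + (1 - 12)²) + 12149 = (25 + (-11)²) + 12149 = (25 + 121) + 12149 = 146 + 12149 = 12295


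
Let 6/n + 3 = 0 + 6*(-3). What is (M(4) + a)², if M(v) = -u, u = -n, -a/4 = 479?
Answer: 179935396/49 ≈ 3.6722e+6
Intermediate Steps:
a = -1916 (a = -4*479 = -1916)
n = -2/7 (n = 6/(-3 + (0 + 6*(-3))) = 6/(-3 + (0 - 18)) = 6/(-3 - 18) = 6/(-21) = 6*(-1/21) = -2/7 ≈ -0.28571)
u = 2/7 (u = -1*(-2/7) = 2/7 ≈ 0.28571)
M(v) = -2/7 (M(v) = -1*2/7 = -2/7)
(M(4) + a)² = (-2/7 - 1916)² = (-13414/7)² = 179935396/49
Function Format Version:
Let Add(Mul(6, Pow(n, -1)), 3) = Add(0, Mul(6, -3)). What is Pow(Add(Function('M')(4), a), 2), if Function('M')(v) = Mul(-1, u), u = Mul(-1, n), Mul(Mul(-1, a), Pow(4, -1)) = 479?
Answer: Rational(179935396, 49) ≈ 3.6722e+6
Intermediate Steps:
a = -1916 (a = Mul(-4, 479) = -1916)
n = Rational(-2, 7) (n = Mul(6, Pow(Add(-3, Add(0, Mul(6, -3))), -1)) = Mul(6, Pow(Add(-3, Add(0, -18)), -1)) = Mul(6, Pow(Add(-3, -18), -1)) = Mul(6, Pow(-21, -1)) = Mul(6, Rational(-1, 21)) = Rational(-2, 7) ≈ -0.28571)
u = Rational(2, 7) (u = Mul(-1, Rational(-2, 7)) = Rational(2, 7) ≈ 0.28571)
Function('M')(v) = Rational(-2, 7) (Function('M')(v) = Mul(-1, Rational(2, 7)) = Rational(-2, 7))
Pow(Add(Function('M')(4), a), 2) = Pow(Add(Rational(-2, 7), -1916), 2) = Pow(Rational(-13414, 7), 2) = Rational(179935396, 49)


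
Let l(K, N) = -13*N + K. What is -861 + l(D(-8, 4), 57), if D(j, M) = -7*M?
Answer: -1630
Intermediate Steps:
l(K, N) = K - 13*N
-861 + l(D(-8, 4), 57) = -861 + (-7*4 - 13*57) = -861 + (-28 - 741) = -861 - 769 = -1630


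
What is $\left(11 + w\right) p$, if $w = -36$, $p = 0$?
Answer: $0$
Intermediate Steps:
$\left(11 + w\right) p = \left(11 - 36\right) 0 = \left(-25\right) 0 = 0$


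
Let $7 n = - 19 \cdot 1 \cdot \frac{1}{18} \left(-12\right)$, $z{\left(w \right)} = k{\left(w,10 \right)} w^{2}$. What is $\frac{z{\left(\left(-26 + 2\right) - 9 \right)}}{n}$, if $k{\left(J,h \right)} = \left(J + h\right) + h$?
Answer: $- \frac{297297}{38} \approx -7823.6$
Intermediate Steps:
$k{\left(J,h \right)} = J + 2 h$
$z{\left(w \right)} = w^{2} \left(20 + w\right)$ ($z{\left(w \right)} = \left(w + 2 \cdot 10\right) w^{2} = \left(w + 20\right) w^{2} = \left(20 + w\right) w^{2} = w^{2} \left(20 + w\right)$)
$n = \frac{38}{21}$ ($n = \frac{- 19 \cdot 1 \cdot \frac{1}{18} \left(-12\right)}{7} = \frac{\left(-19\right) \frac{1}{18} \left(-12\right)}{7} = \frac{\left(- \frac{19}{18}\right) \left(-12\right)}{7} = \frac{1}{7} \cdot \frac{38}{3} = \frac{38}{21} \approx 1.8095$)
$\frac{z{\left(\left(-26 + 2\right) - 9 \right)}}{n} = \frac{\left(\left(-26 + 2\right) - 9\right)^{2} \left(20 + \left(\left(-26 + 2\right) - 9\right)\right)}{\frac{38}{21}} = \left(-24 - 9\right)^{2} \left(20 - 33\right) \frac{21}{38} = \left(-33\right)^{2} \left(20 - 33\right) \frac{21}{38} = 1089 \left(-13\right) \frac{21}{38} = \left(-14157\right) \frac{21}{38} = - \frac{297297}{38}$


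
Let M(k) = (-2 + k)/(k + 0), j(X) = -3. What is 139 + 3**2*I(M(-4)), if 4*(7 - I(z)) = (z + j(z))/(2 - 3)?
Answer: 1589/8 ≈ 198.63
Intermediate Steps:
M(k) = (-2 + k)/k
I(z) = 25/4 + z/4 (I(z) = 7 - (z - 3)/(4*(2 - 3)) = 7 - (-3 + z)/(4*(-1)) = 7 - (-3 + z)*(-1)/4 = 7 - (3 - z)/4 = 7 + (-3/4 + z/4) = 25/4 + z/4)
139 + 3**2*I(M(-4)) = 139 + 3**2*(25/4 + ((-2 - 4)/(-4))/4) = 139 + 9*(25/4 + (-1/4*(-6))/4) = 139 + 9*(25/4 + (1/4)*(3/2)) = 139 + 9*(25/4 + 3/8) = 139 + 9*(53/8) = 139 + 477/8 = 1589/8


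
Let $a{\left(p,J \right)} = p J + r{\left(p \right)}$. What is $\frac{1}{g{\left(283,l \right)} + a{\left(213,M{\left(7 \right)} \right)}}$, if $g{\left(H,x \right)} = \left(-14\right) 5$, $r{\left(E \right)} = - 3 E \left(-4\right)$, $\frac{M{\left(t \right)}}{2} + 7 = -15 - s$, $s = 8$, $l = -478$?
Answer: $- \frac{1}{10294} \approx -9.7144 \cdot 10^{-5}$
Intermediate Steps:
$M{\left(t \right)} = -60$ ($M{\left(t \right)} = -14 + 2 \left(-15 - 8\right) = -14 + 2 \left(-23\right) = -14 - 46 = -60$)
$r{\left(E \right)} = 12 E$
$a{\left(p,J \right)} = 12 p + J p$ ($a{\left(p,J \right)} = p J + 12 p = J p + 12 p = 12 p + J p$)
$g{\left(H,x \right)} = -70$
$\frac{1}{g{\left(283,l \right)} + a{\left(213,M{\left(7 \right)} \right)}} = \frac{1}{-70 + 213 \left(12 - 60\right)} = \frac{1}{-70 + 213 \left(-48\right)} = \frac{1}{-70 - 10224} = \frac{1}{-10294} = - \frac{1}{10294}$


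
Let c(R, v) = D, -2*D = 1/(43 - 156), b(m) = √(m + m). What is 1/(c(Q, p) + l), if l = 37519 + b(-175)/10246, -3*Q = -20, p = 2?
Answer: 10058816637903286/377396785945532502075 - 130831174*I*√14/377396785945532502075 ≈ 2.6653e-5 - 1.2971e-12*I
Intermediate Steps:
b(m) = √2*√m (b(m) = √(2*m) = √2*√m)
D = 1/226 (D = -1/(2*(43 - 156)) = -½/(-113) = -½*(-1/113) = 1/226 ≈ 0.0044248)
Q = 20/3 (Q = -⅓*(-20) = 20/3 ≈ 6.6667)
c(R, v) = 1/226
l = 37519 + 5*I*√14/10246 (l = 37519 + (√2*√(-175))/10246 = 37519 + (√2*(5*I*√7))*(1/10246) = 37519 + (5*I*√14)*(1/10246) = 37519 + 5*I*√14/10246 ≈ 37519.0 + 0.0018259*I)
1/(c(Q, p) + l) = 1/(1/226 + (37519 + 5*I*√14/10246)) = 1/(8479295/226 + 5*I*√14/10246)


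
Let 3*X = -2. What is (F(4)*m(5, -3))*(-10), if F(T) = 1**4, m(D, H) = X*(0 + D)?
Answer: 100/3 ≈ 33.333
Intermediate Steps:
X = -2/3 (X = (1/3)*(-2) = -2/3 ≈ -0.66667)
m(D, H) = -2*D/3 (m(D, H) = -2*(0 + D)/3 = -2*D/3)
F(T) = 1
(F(4)*m(5, -3))*(-10) = (1*(-2/3*5))*(-10) = (1*(-10/3))*(-10) = -10/3*(-10) = 100/3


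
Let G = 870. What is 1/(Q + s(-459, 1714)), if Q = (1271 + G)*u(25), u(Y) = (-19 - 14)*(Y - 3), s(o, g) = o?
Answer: -1/1554825 ≈ -6.4316e-7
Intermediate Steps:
u(Y) = 99 - 33*Y (u(Y) = -33*(-3 + Y) = 99 - 33*Y)
Q = -1554366 (Q = (1271 + 870)*(99 - 33*25) = 2141*(99 - 825) = 2141*(-726) = -1554366)
1/(Q + s(-459, 1714)) = 1/(-1554366 - 459) = 1/(-1554825) = -1/1554825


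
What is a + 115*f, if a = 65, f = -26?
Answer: -2925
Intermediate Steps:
a + 115*f = 65 + 115*(-26) = 65 - 2990 = -2925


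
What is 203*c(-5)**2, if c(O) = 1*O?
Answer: 5075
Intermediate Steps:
c(O) = O
203*c(-5)**2 = 203*(-5)**2 = 203*25 = 5075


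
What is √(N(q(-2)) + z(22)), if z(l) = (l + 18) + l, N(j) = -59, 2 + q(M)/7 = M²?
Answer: √3 ≈ 1.7320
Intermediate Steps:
q(M) = -14 + 7*M²
z(l) = 18 + 2*l (z(l) = (18 + l) + l = 18 + 2*l)
√(N(q(-2)) + z(22)) = √(-59 + (18 + 2*22)) = √(-59 + (18 + 44)) = √(-59 + 62) = √3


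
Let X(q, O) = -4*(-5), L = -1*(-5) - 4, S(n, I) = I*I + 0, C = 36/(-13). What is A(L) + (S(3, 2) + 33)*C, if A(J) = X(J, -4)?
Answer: -1072/13 ≈ -82.462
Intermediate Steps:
C = -36/13 (C = 36*(-1/13) = -36/13 ≈ -2.7692)
S(n, I) = I² (S(n, I) = I² + 0 = I²)
L = 1 (L = 5 - 4 = 1)
X(q, O) = 20
A(J) = 20
A(L) + (S(3, 2) + 33)*C = 20 + (2² + 33)*(-36/13) = 20 + (4 + 33)*(-36/13) = 20 + 37*(-36/13) = 20 - 1332/13 = -1072/13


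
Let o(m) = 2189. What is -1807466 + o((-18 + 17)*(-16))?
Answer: -1805277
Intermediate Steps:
-1807466 + o((-18 + 17)*(-16)) = -1807466 + 2189 = -1805277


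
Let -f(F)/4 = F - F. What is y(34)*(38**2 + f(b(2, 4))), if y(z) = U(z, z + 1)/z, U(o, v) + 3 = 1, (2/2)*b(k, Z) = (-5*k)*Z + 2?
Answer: -1444/17 ≈ -84.941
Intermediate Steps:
b(k, Z) = 2 - 5*Z*k (b(k, Z) = (-5*k)*Z + 2 = -5*Z*k + 2 = 2 - 5*Z*k)
f(F) = 0 (f(F) = -4*(F - F) = -4*0 = 0)
U(o, v) = -2 (U(o, v) = -3 + 1 = -2)
y(z) = -2/z
y(34)*(38**2 + f(b(2, 4))) = (-2/34)*(38**2 + 0) = (-2*1/34)*(1444 + 0) = -1/17*1444 = -1444/17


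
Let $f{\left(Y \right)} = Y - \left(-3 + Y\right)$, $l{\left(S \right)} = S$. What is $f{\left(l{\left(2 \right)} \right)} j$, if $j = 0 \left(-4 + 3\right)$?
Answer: $0$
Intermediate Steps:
$f{\left(Y \right)} = 3$ ($f{\left(Y \right)} = Y - \left(-3 + Y\right) = 3$)
$j = 0$ ($j = 0 \left(-1\right) = 0$)
$f{\left(l{\left(2 \right)} \right)} j = 3 \cdot 0 = 0$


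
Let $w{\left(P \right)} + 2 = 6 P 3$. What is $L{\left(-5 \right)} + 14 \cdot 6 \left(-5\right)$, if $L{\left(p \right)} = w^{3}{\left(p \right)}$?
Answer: $-779108$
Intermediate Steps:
$w{\left(P \right)} = -2 + 18 P$ ($w{\left(P \right)} = -2 + 6 P 3 = -2 + 18 P$)
$L{\left(p \right)} = \left(-2 + 18 p\right)^{3}$
$L{\left(-5 \right)} + 14 \cdot 6 \left(-5\right) = 8 \left(-1 + 9 \left(-5\right)\right)^{3} + 14 \cdot 6 \left(-5\right) = 8 \left(-1 - 45\right)^{3} + 14 \left(-30\right) = 8 \left(-46\right)^{3} - 420 = 8 \left(-97336\right) - 420 = -778688 - 420 = -779108$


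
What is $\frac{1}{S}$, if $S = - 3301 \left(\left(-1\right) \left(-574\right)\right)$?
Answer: $- \frac{1}{1894774} \approx -5.2777 \cdot 10^{-7}$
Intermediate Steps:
$S = -1894774$ ($S = \left(-3301\right) 574 = -1894774$)
$\frac{1}{S} = \frac{1}{-1894774} = - \frac{1}{1894774}$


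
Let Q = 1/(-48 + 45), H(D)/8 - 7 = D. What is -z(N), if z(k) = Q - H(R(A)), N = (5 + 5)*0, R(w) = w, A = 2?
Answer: 217/3 ≈ 72.333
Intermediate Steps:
H(D) = 56 + 8*D
Q = -1/3 (Q = 1/(-3) = -1/3 ≈ -0.33333)
N = 0 (N = 10*0 = 0)
z(k) = -217/3 (z(k) = -1/3 - (56 + 8*2) = -1/3 - (56 + 16) = -1/3 - 1*72 = -1/3 - 72 = -217/3)
-z(N) = -1*(-217/3) = 217/3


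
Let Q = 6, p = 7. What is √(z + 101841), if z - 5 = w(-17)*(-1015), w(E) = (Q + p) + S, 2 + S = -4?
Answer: √94741 ≈ 307.80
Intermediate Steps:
S = -6 (S = -2 - 4 = -6)
w(E) = 7 (w(E) = (6 + 7) - 6 = 13 - 6 = 7)
z = -7100 (z = 5 + 7*(-1015) = 5 - 7105 = -7100)
√(z + 101841) = √(-7100 + 101841) = √94741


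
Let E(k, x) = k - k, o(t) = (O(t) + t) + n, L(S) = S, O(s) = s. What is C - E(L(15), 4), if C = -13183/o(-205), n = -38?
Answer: 13183/448 ≈ 29.426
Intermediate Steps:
o(t) = -38 + 2*t (o(t) = (t + t) - 38 = 2*t - 38 = -38 + 2*t)
E(k, x) = 0
C = 13183/448 (C = -13183/(-38 + 2*(-205)) = -13183/(-38 - 410) = -13183/(-448) = -13183*(-1/448) = 13183/448 ≈ 29.426)
C - E(L(15), 4) = 13183/448 - 1*0 = 13183/448 + 0 = 13183/448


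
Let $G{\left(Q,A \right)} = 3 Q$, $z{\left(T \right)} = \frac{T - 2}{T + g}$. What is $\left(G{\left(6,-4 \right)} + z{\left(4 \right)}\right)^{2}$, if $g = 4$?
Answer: $\frac{5329}{16} \approx 333.06$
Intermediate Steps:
$z{\left(T \right)} = \frac{-2 + T}{4 + T}$ ($z{\left(T \right)} = \frac{T - 2}{T + 4} = \frac{-2 + T}{4 + T}$)
$\left(G{\left(6,-4 \right)} + z{\left(4 \right)}\right)^{2} = \left(3 \cdot 6 + \frac{-2 + 4}{4 + 4}\right)^{2} = \left(18 + \frac{1}{8} \cdot 2\right)^{2} = \left(18 + \frac{1}{4}\right)^{2} = \left(\frac{73}{4}\right)^{2} = \frac{5329}{16}$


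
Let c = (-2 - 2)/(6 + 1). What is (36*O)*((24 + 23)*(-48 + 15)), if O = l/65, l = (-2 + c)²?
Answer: -18090864/3185 ≈ -5680.0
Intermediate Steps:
c = -4/7 ≈ -0.57143
l = 324/49 (l = (-2 - 4/7)² = (-18/7)² = 324/49 ≈ 6.6122)
O = 324/3185 (O = (324/49)/65 = (324/49)*(1/65) = 324/3185 ≈ 0.10173)
(36*O)*((24 + 23)*(-48 + 15)) = (36*(324/3185))*((24 + 23)*(-48 + 15)) = 11664*(47*(-33))/3185 = (11664/3185)*(-1551) = -18090864/3185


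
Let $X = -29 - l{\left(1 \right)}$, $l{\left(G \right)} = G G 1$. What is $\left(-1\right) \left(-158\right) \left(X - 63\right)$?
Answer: $-14694$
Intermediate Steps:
$l{\left(G \right)} = G^{2}$ ($l{\left(G \right)} = G^{2} \cdot 1 = G^{2}$)
$X = -30$ ($X = -29 - 1^{2} = -29 - 1 = -30$)
$\left(-1\right) \left(-158\right) \left(X - 63\right) = \left(-1\right) \left(-158\right) \left(-30 - 63\right) = 158 \left(-93\right) = -14694$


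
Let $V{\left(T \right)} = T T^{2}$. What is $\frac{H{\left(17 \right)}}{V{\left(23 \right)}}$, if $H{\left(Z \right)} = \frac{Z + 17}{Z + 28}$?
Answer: $\frac{34}{547515} \approx 6.2099 \cdot 10^{-5}$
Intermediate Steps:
$V{\left(T \right)} = T^{3}$
$H{\left(Z \right)} = \frac{17 + Z}{28 + Z}$
$\frac{H{\left(17 \right)}}{V{\left(23 \right)}} = \frac{\frac{1}{28 + 17} \left(17 + 17\right)}{23^{3}} = \frac{\frac{1}{45} \cdot 34}{12167} = \frac{1}{45} \cdot 34 \cdot \frac{1}{12167} = \frac{34}{45} \cdot \frac{1}{12167} = \frac{34}{547515}$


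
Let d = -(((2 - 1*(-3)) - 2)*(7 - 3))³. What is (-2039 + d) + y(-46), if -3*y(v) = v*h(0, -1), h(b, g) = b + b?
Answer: -3767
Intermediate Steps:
h(b, g) = 2*b
y(v) = 0 (y(v) = -v*2*0/3 = -v*0/3 = -⅓*0 = 0)
d = -1728 (d = -(((2 + 3) - 2)*4)³ = -((5 - 2)*4)³ = -(3*4)³ = -1*12³ = -1*1728 = -1728)
(-2039 + d) + y(-46) = (-2039 - 1728) + 0 = -3767 + 0 = -3767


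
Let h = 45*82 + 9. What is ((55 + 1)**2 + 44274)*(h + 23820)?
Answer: 1304675790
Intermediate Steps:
h = 3699 (h = 3690 + 9 = 3699)
((55 + 1)**2 + 44274)*(h + 23820) = ((55 + 1)**2 + 44274)*(3699 + 23820) = (56**2 + 44274)*27519 = (3136 + 44274)*27519 = 47410*27519 = 1304675790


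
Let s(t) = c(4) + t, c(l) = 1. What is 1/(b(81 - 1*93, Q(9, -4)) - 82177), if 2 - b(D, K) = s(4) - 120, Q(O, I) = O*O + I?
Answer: -1/82060 ≈ -1.2186e-5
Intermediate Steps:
Q(O, I) = I + O² (Q(O, I) = O² + I = I + O²)
s(t) = 1 + t
b(D, K) = 117 (b(D, K) = 2 - ((1 + 4) - 120) = 2 - (5 - 120) = 2 - 1*(-115) = 2 + 115 = 117)
1/(b(81 - 1*93, Q(9, -4)) - 82177) = 1/(117 - 82177) = 1/(-82060) = -1/82060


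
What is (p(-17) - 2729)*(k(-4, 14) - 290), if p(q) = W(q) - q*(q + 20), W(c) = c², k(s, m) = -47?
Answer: 805093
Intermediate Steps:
p(q) = q² - q*(20 + q) (p(q) = q² - q*(q + 20) = q² - q*(20 + q))
(p(-17) - 2729)*(k(-4, 14) - 290) = (-20*(-17) - 2729)*(-47 - 290) = (340 - 2729)*(-337) = -2389*(-337) = 805093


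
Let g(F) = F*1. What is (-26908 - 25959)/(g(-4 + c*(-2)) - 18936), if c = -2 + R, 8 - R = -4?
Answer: 52867/18960 ≈ 2.7883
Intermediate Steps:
R = 12 (R = 8 - 1*(-4) = 8 + 4 = 12)
c = 10 (c = -2 + 12 = 10)
g(F) = F
(-26908 - 25959)/(g(-4 + c*(-2)) - 18936) = (-26908 - 25959)/((-4 + 10*(-2)) - 18936) = -52867/((-4 - 20) - 18936) = -52867/(-24 - 18936) = -52867/(-18960) = -52867*(-1/18960) = 52867/18960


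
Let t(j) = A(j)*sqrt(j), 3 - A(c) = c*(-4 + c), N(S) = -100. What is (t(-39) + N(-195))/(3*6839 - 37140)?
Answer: 100/16623 + 186*I*sqrt(39)/1847 ≈ 0.0060158 + 0.6289*I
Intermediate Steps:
A(c) = 3 - c*(-4 + c)
t(j) = sqrt(j)*(3 - j**2 + 4*j) (t(j) = (3 - j**2 + 4*j)*sqrt(j) = sqrt(j)*(3 - j**2 + 4*j))
(t(-39) + N(-195))/(3*6839 - 37140) = (sqrt(-39)*(3 - 1*(-39)**2 + 4*(-39)) - 100)/(3*6839 - 37140) = ((I*sqrt(39))*(3 - 1*1521 - 156) - 100)/(20517 - 37140) = ((I*sqrt(39))*(3 - 1521 - 156) - 100)/(-16623) = ((I*sqrt(39))*(-1674) - 100)*(-1/16623) = (-1674*I*sqrt(39) - 100)*(-1/16623) = (-100 - 1674*I*sqrt(39))*(-1/16623) = 100/16623 + 186*I*sqrt(39)/1847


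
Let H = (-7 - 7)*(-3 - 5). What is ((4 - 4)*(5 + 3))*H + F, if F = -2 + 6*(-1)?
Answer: -8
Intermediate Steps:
H = 112 (H = -14*(-8) = 112)
F = -8 (F = -2 - 6 = -8)
((4 - 4)*(5 + 3))*H + F = ((4 - 4)*(5 + 3))*112 - 8 = (0*8)*112 - 8 = 0*112 - 8 = 0 - 8 = -8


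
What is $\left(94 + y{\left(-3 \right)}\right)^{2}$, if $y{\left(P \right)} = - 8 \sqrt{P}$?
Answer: $8644 - 1504 i \sqrt{3} \approx 8644.0 - 2605.0 i$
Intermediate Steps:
$\left(94 + y{\left(-3 \right)}\right)^{2} = \left(94 - 8 \sqrt{-3}\right)^{2} = \left(94 - 8 i \sqrt{3}\right)^{2}$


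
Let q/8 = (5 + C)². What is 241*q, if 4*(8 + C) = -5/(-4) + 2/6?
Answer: 3765625/288 ≈ 13075.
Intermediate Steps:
C = -365/48 (C = -8 + (-5/(-4) + 2/6)/4 = -8 + (-5*(-¼) + 2*(⅙))/4 = -8 + (5/4 + ⅓)/4 = -8 + (¼)*(19/12) = -8 + 19/48 = -365/48 ≈ -7.6042)
q = 15625/288 (q = 8*(5 - 365/48)² = 8*(-125/48)² = 8*(15625/2304) = 15625/288 ≈ 54.253)
241*q = 241*(15625/288) = 3765625/288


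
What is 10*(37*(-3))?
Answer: -1110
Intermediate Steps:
10*(37*(-3)) = 10*(-111) = -1110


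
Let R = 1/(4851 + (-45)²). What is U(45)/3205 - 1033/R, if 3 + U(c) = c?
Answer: -22764820098/3205 ≈ -7.1029e+6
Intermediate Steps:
U(c) = -3 + c
R = 1/6876 (R = 1/(4851 + 2025) = 1/6876 ≈ 0.00014543)
U(45)/3205 - 1033/R = (-3 + 45)/3205 - 1033/1/6876 = 42*(1/3205) - 1033*6876 = 42/3205 - 7102908 = -22764820098/3205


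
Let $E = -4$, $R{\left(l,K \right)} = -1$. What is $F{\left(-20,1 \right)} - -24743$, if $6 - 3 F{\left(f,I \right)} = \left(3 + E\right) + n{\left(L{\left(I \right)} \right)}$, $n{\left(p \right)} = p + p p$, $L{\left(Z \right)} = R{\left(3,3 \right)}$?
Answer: $\frac{74236}{3} \approx 24745.0$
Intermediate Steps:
$L{\left(Z \right)} = -1$
$n{\left(p \right)} = p + p^{2}$
$F{\left(f,I \right)} = \frac{7}{3}$ ($F{\left(f,I \right)} = 2 - \frac{\left(3 - 4\right) - \left(1 - 1\right)}{3} = 2 - \frac{-1 - 0}{3} = 2 - \frac{-1 + 0}{3} = 2 - - \frac{1}{3} = 2 + \frac{1}{3} = \frac{7}{3}$)
$F{\left(-20,1 \right)} - -24743 = \frac{7}{3} - -24743 = \frac{7}{3} + 24743 = \frac{74236}{3}$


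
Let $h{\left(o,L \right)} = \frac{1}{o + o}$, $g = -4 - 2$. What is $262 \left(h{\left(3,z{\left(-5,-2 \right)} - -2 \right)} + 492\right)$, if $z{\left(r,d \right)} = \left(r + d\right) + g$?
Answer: $\frac{386843}{3} \approx 1.2895 \cdot 10^{5}$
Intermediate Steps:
$g = -6$ ($g = -4 - 2 = -6$)
$z{\left(r,d \right)} = -6 + d + r$ ($z{\left(r,d \right)} = \left(r + d\right) - 6 = \left(d + r\right) - 6 = -6 + d + r$)
$h{\left(o,L \right)} = \frac{1}{2 o}$
$262 \left(h{\left(3,z{\left(-5,-2 \right)} - -2 \right)} + 492\right) = 262 \left(\frac{1}{2 \cdot 3} + 492\right) = 262 \left(\frac{1}{2} \cdot \frac{1}{3} + 492\right) = 262 \left(\frac{1}{6} + 492\right) = 262 \cdot \frac{2953}{6} = \frac{386843}{3}$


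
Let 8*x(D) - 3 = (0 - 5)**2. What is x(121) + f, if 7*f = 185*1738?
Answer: 643109/14 ≈ 45936.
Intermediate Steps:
f = 321530/7 (f = (185*1738)/7 = (1/7)*321530 = 321530/7 ≈ 45933.)
x(D) = 7/2 (x(D) = 3/8 + (0 - 5)**2/8 = 3/8 + (1/8)*(-5)**2 = 3/8 + (1/8)*25 = 3/8 + 25/8 = 7/2)
x(121) + f = 7/2 + 321530/7 = 643109/14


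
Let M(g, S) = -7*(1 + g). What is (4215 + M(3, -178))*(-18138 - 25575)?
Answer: -183026331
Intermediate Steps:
M(g, S) = -7 - 7*g
(4215 + M(3, -178))*(-18138 - 25575) = (4215 + (-7 - 7*3))*(-18138 - 25575) = (4215 + (-7 - 21))*(-43713) = (4215 - 28)*(-43713) = 4187*(-43713) = -183026331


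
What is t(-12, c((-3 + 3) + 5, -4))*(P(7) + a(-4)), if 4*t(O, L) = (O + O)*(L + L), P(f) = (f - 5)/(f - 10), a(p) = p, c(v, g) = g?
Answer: -224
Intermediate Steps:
P(f) = (-5 + f)/(-10 + f)
t(O, L) = L*O (t(O, L) = ((O + O)*(L + L))/4 = ((2*O)*(2*L))/4 = (4*L*O)/4 = L*O)
t(-12, c((-3 + 3) + 5, -4))*(P(7) + a(-4)) = (-4*(-12))*((-5 + 7)/(-10 + 7) - 4) = 48*(2/(-3) - 4) = 48*(-1/3*2 - 4) = 48*(-2/3 - 4) = 48*(-14/3) = -224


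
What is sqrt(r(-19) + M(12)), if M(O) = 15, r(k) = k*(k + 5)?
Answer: sqrt(281) ≈ 16.763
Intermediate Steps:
r(k) = k*(5 + k)
sqrt(r(-19) + M(12)) = sqrt(-19*(5 - 19) + 15) = sqrt(-19*(-14) + 15) = sqrt(266 + 15) = sqrt(281)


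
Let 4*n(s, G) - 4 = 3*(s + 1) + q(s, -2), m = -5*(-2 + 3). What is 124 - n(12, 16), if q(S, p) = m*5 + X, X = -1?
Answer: 479/4 ≈ 119.75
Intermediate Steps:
m = -5 (m = -5*1 = -5)
q(S, p) = -26 (q(S, p) = -5*5 - 1 = -25 - 1 = -26)
n(s, G) = -19/4 + 3*s/4 (n(s, G) = 1 + (3*(s + 1) - 26)/4 = 1 + (3*(1 + s) - 26)/4 = 1 + ((3 + 3*s) - 26)/4 = 1 + (-23 + 3*s)/4 = 1 + (-23/4 + 3*s/4) = -19/4 + 3*s/4)
124 - n(12, 16) = 124 - (-19/4 + (¾)*12) = 124 - (-19/4 + 9) = 124 - 1*17/4 = 124 - 17/4 = 479/4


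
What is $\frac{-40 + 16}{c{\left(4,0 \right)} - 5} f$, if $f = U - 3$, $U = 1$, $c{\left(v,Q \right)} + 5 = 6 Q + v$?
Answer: $-8$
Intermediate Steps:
$c{\left(v,Q \right)} = -5 + v + 6 Q$ ($c{\left(v,Q \right)} = -5 + \left(6 Q + v\right) = -5 + \left(v + 6 Q\right) = -5 + v + 6 Q$)
$f = -2$ ($f = 1 - 3 = -2$)
$\frac{-40 + 16}{c{\left(4,0 \right)} - 5} f = \frac{-40 + 16}{\left(-5 + 4 + 6 \cdot 0\right) - 5} \left(-2\right) = - \frac{24}{\left(-5 + 4 + 0\right) - 5} \left(-2\right) = - \frac{24}{-1 - 5} \left(-2\right) = - \frac{24}{-6} \left(-2\right) = \left(-24\right) \left(- \frac{1}{6}\right) \left(-2\right) = 4 \left(-2\right) = -8$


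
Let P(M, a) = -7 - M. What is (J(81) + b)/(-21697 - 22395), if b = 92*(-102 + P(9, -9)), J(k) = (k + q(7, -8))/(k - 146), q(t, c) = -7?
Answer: 352857/1432990 ≈ 0.24624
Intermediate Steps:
J(k) = (-7 + k)/(-146 + k) (J(k) = (k - 7)/(k - 146) = (-7 + k)/(-146 + k))
b = -10856 (b = 92*(-102 + (-7 - 1*9)) = 92*(-102 + (-7 - 9)) = 92*(-102 - 16) = 92*(-118) = -10856)
(J(81) + b)/(-21697 - 22395) = ((-7 + 81)/(-146 + 81) - 10856)/(-21697 - 22395) = (74/(-65) - 10856)/(-44092) = (-1/65*74 - 10856)*(-1/44092) = (-74/65 - 10856)*(-1/44092) = -705714/65*(-1/44092) = 352857/1432990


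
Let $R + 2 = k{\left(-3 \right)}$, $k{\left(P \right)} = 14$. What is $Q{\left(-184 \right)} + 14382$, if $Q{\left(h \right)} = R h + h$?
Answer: $11990$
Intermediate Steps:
$R = 12$ ($R = -2 + 14 = 12$)
$Q{\left(h \right)} = 13 h$ ($Q{\left(h \right)} = 12 h + h = 13 h$)
$Q{\left(-184 \right)} + 14382 = 13 \left(-184\right) + 14382 = -2392 + 14382 = 11990$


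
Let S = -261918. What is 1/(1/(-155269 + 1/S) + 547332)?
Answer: 40667745943/22258758722212158 ≈ 1.8270e-6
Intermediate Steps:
1/(1/(-155269 + 1/S) + 547332) = 1/(1/(-155269 + 1/(-261918)) + 547332) = 1/(1/(-155269 - 1/261918) + 547332) = 1/(1/(-40667745943/261918) + 547332) = 1/(-261918/40667745943 + 547332) = 1/(22258758722212158/40667745943) = 40667745943/22258758722212158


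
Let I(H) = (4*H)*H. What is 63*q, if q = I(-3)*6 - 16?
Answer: 12600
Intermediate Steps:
I(H) = 4*H²
q = 200 (q = (4*(-3)²)*6 - 16 = (4*9)*6 - 16 = 36*6 - 16 = 216 - 16 = 200)
63*q = 63*200 = 12600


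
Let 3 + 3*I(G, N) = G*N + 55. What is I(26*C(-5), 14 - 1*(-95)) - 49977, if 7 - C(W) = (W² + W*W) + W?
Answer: -85857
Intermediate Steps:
C(W) = 7 - W - 2*W² (C(W) = 7 - ((W² + W*W) + W) = 7 - ((W² + W²) + W) = 7 - (2*W² + W) = 7 - (W + 2*W²) = 7 + (-W - 2*W²) = 7 - W - 2*W²)
I(G, N) = 52/3 + G*N/3 (I(G, N) = -1 + (G*N + 55)/3 = -1 + (55 + G*N)/3 = -1 + (55/3 + G*N/3) = 52/3 + G*N/3)
I(26*C(-5), 14 - 1*(-95)) - 49977 = (52/3 + (26*(7 - 1*(-5) - 2*(-5)²))*(14 - 1*(-95))/3) - 49977 = (52/3 + (26*(7 + 5 - 2*25))*(14 + 95)/3) - 49977 = (52/3 + (⅓)*(26*(7 + 5 - 50))*109) - 49977 = (52/3 + (⅓)*(26*(-38))*109) - 49977 = (52/3 + (⅓)*(-988)*109) - 49977 = (52/3 - 107692/3) - 49977 = -35880 - 49977 = -85857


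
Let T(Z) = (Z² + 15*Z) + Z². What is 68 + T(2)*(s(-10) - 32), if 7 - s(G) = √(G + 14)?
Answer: -958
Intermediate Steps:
s(G) = 7 - √(14 + G) (s(G) = 7 - √(G + 14) = 7 - √(14 + G))
T(Z) = 2*Z² + 15*Z
68 + T(2)*(s(-10) - 32) = 68 + (2*(15 + 2*2))*((7 - √(14 - 10)) - 32) = 68 + (2*(15 + 4))*((7 - √4) - 32) = 68 + (2*19)*((7 - 1*2) - 32) = 68 + 38*((7 - 2) - 32) = 68 + 38*(5 - 32) = 68 + 38*(-27) = 68 - 1026 = -958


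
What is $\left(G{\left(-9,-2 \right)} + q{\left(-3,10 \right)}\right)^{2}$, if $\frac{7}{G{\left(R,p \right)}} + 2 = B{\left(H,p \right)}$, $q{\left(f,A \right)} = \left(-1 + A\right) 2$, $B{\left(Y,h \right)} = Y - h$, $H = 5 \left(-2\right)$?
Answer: $\frac{29929}{100} \approx 299.29$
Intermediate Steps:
$H = -10$
$q{\left(f,A \right)} = -2 + 2 A$
$G{\left(R,p \right)} = \frac{7}{-12 - p}$ ($G{\left(R,p \right)} = \frac{7}{-2 - \left(10 + p\right)} = \frac{7}{-12 - p}$)
$\left(G{\left(-9,-2 \right)} + q{\left(-3,10 \right)}\right)^{2} = \left(- \frac{7}{12 - 2} + \left(-2 + 2 \cdot 10\right)\right)^{2} = \left(- \frac{7}{10} + \left(-2 + 20\right)\right)^{2} = \left(\left(-7\right) \frac{1}{10} + 18\right)^{2} = \left(- \frac{7}{10} + 18\right)^{2} = \left(\frac{173}{10}\right)^{2} = \frac{29929}{100}$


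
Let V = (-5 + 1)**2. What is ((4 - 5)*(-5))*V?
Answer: 80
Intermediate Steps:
V = 16 (V = (-4)**2 = 16)
((4 - 5)*(-5))*V = ((4 - 5)*(-5))*16 = -1*(-5)*16 = 5*16 = 80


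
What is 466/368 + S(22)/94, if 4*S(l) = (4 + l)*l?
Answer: 24107/8648 ≈ 2.7876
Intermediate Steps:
S(l) = l*(4 + l)/4 (S(l) = ((4 + l)*l)/4 = (l*(4 + l))/4 = l*(4 + l)/4)
466/368 + S(22)/94 = 466/368 + ((¼)*22*(4 + 22))/94 = 466*(1/368) + ((¼)*22*26)*(1/94) = 233/184 + 143*(1/94) = 233/184 + 143/94 = 24107/8648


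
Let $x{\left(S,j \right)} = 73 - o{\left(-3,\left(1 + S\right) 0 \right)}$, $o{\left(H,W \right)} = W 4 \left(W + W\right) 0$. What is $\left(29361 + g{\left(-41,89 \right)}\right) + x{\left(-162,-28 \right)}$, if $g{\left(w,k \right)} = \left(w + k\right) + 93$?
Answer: $29575$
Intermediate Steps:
$g{\left(w,k \right)} = 93 + k + w$ ($g{\left(w,k \right)} = \left(k + w\right) + 93 = 93 + k + w$)
$o{\left(H,W \right)} = 0$ ($o{\left(H,W \right)} = 4 W 2 W 0 = 4 W 0 = 0$)
$x{\left(S,j \right)} = 73$ ($x{\left(S,j \right)} = 73 - 0 = 73 + 0 = 73$)
$\left(29361 + g{\left(-41,89 \right)}\right) + x{\left(-162,-28 \right)} = \left(29361 + \left(93 + 89 - 41\right)\right) + 73 = \left(29361 + 141\right) + 73 = 29502 + 73 = 29575$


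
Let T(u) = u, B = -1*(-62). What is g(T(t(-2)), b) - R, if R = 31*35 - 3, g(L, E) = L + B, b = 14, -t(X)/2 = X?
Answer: -1016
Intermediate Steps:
B = 62
t(X) = -2*X
g(L, E) = 62 + L (g(L, E) = L + 62 = 62 + L)
R = 1082 (R = 1085 - 3 = 1082)
g(T(t(-2)), b) - R = (62 - 2*(-2)) - 1*1082 = (62 + 4) - 1082 = 66 - 1082 = -1016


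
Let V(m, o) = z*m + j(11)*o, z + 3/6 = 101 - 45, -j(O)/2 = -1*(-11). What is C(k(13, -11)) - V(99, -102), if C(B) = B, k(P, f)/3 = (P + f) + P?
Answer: -15387/2 ≈ -7693.5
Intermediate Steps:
j(O) = -22 (j(O) = -(-2)*(-11) = -2*11 = -22)
k(P, f) = 3*f + 6*P (k(P, f) = 3*((P + f) + P) = 3*(f + 2*P) = 3*f + 6*P)
z = 111/2 (z = -1/2 + (101 - 45) = -1/2 + 56 = 111/2 ≈ 55.500)
V(m, o) = -22*o + 111*m/2 (V(m, o) = 111*m/2 - 22*o = -22*o + 111*m/2)
C(k(13, -11)) - V(99, -102) = (3*(-11) + 6*13) - (-22*(-102) + (111/2)*99) = (-33 + 78) - (2244 + 10989/2) = 45 - 1*15477/2 = 45 - 15477/2 = -15387/2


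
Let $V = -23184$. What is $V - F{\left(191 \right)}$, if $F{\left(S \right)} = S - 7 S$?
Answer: $-22038$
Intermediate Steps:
$F{\left(S \right)} = - 6 S$
$V - F{\left(191 \right)} = -23184 - \left(-6\right) 191 = -23184 - -1146 = -23184 + 1146 = -22038$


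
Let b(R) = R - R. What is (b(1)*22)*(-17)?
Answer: 0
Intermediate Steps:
b(R) = 0
(b(1)*22)*(-17) = (0*22)*(-17) = 0*(-17) = 0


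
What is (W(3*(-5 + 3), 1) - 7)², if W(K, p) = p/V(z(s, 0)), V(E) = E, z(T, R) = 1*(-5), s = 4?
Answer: 1296/25 ≈ 51.840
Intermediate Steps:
z(T, R) = -5
W(K, p) = -p/5 (W(K, p) = p/(-5) = p*(-⅕) = -p/5)
(W(3*(-5 + 3), 1) - 7)² = (-⅕*1 - 7)² = (-⅕ - 7)² = (-36/5)² = 1296/25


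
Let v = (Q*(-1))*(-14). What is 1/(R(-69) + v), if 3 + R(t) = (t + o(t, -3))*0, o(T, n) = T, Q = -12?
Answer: -1/171 ≈ -0.0058480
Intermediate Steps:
R(t) = -3 (R(t) = -3 + (t + t)*0 = -3 + (2*t)*0 = -3 + 0 = -3)
v = -168 (v = -12*(-1)*(-14) = 12*(-14) = -168)
1/(R(-69) + v) = 1/(-3 - 168) = 1/(-171) = -1/171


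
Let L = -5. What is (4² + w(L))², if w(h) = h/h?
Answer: 289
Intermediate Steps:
w(h) = 1
(4² + w(L))² = (4² + 1)² = (16 + 1)² = 17² = 289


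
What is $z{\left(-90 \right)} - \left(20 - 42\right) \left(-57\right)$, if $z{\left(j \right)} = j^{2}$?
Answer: $6846$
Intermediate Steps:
$z{\left(-90 \right)} - \left(20 - 42\right) \left(-57\right) = \left(-90\right)^{2} - \left(20 - 42\right) \left(-57\right) = 8100 - \left(-22\right) \left(-57\right) = 8100 - 1254 = 6846$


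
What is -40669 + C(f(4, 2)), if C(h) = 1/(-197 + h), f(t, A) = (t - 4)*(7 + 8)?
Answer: -8011794/197 ≈ -40669.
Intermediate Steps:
f(t, A) = -60 + 15*t (f(t, A) = (-4 + t)*15 = -60 + 15*t)
-40669 + C(f(4, 2)) = -40669 + 1/(-197 + (-60 + 15*4)) = -40669 + 1/(-197 + (-60 + 60)) = -40669 + 1/(-197 + 0) = -40669 + 1/(-197) = -40669 - 1/197 = -8011794/197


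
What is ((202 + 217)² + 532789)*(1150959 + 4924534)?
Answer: 4303575466550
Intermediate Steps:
((202 + 217)² + 532789)*(1150959 + 4924534) = (419² + 532789)*6075493 = (175561 + 532789)*6075493 = 708350*6075493 = 4303575466550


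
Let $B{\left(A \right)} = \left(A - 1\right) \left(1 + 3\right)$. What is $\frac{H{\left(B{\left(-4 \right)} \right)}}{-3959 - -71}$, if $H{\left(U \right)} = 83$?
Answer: $- \frac{83}{3888} \approx -0.021348$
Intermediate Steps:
$B{\left(A \right)} = -4 + 4 A$ ($B{\left(A \right)} = \left(-1 + A\right) 4 = -4 + 4 A$)
$\frac{H{\left(B{\left(-4 \right)} \right)}}{-3959 - -71} = \frac{83}{-3959 - -71} = \frac{83}{-3959 + 71} = \frac{83}{-3888} = 83 \left(- \frac{1}{3888}\right) = - \frac{83}{3888}$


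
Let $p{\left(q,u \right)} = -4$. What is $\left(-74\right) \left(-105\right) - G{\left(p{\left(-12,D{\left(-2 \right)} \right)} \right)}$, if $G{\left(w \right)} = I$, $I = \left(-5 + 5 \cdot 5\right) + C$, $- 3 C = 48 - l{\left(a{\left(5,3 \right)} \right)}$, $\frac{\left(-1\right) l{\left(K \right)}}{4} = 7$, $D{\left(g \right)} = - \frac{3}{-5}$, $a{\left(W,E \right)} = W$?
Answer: $\frac{23326}{3} \approx 7775.3$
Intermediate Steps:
$D{\left(g \right)} = \frac{3}{5}$ ($D{\left(g \right)} = \left(-3\right) \left(- \frac{1}{5}\right) = \frac{3}{5}$)
$l{\left(K \right)} = -28$ ($l{\left(K \right)} = \left(-4\right) 7 = -28$)
$C = - \frac{76}{3}$ ($C = - \frac{48 - -28}{3} = - \frac{48 + 28}{3} = \left(- \frac{1}{3}\right) 76 = - \frac{76}{3} \approx -25.333$)
$I = - \frac{16}{3}$ ($I = \left(-5 + 5 \cdot 5\right) - \frac{76}{3} = \left(-5 + 25\right) - \frac{76}{3} = 20 - \frac{76}{3} = - \frac{16}{3} \approx -5.3333$)
$G{\left(w \right)} = - \frac{16}{3}$
$\left(-74\right) \left(-105\right) - G{\left(p{\left(-12,D{\left(-2 \right)} \right)} \right)} = \left(-74\right) \left(-105\right) - - \frac{16}{3} = 7770 + \frac{16}{3} = \frac{23326}{3}$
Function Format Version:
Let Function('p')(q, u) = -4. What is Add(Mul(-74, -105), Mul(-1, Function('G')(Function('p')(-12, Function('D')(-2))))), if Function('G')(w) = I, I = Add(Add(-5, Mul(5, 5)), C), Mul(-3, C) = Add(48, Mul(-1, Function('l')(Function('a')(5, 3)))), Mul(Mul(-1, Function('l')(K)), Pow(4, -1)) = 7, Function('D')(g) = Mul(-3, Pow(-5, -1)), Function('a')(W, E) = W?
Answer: Rational(23326, 3) ≈ 7775.3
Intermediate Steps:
Function('D')(g) = Rational(3, 5) (Function('D')(g) = Mul(-3, Rational(-1, 5)) = Rational(3, 5))
Function('l')(K) = -28 (Function('l')(K) = Mul(-4, 7) = -28)
C = Rational(-76, 3) (C = Mul(Rational(-1, 3), Add(48, Mul(-1, -28))) = Mul(Rational(-1, 3), Add(48, 28)) = Mul(Rational(-1, 3), 76) = Rational(-76, 3) ≈ -25.333)
I = Rational(-16, 3) (I = Add(Add(-5, Mul(5, 5)), Rational(-76, 3)) = Add(Add(-5, 25), Rational(-76, 3)) = Add(20, Rational(-76, 3)) = Rational(-16, 3) ≈ -5.3333)
Function('G')(w) = Rational(-16, 3)
Add(Mul(-74, -105), Mul(-1, Function('G')(Function('p')(-12, Function('D')(-2))))) = Add(Mul(-74, -105), Mul(-1, Rational(-16, 3))) = Add(7770, Rational(16, 3)) = Rational(23326, 3)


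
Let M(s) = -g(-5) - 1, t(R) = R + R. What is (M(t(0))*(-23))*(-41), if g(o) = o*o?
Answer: -24518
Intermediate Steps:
g(o) = o²
t(R) = 2*R
M(s) = -26 (M(s) = -1*(-5)² - 1 = -1*25 - 1 = -25 - 1 = -26)
(M(t(0))*(-23))*(-41) = -26*(-23)*(-41) = 598*(-41) = -24518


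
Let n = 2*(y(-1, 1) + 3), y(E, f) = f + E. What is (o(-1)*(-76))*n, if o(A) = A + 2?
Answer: -456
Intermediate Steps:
o(A) = 2 + A
y(E, f) = E + f
n = 6 (n = 2*((-1 + 1) + 3) = 2*(0 + 3) = 2*3 = 6)
(o(-1)*(-76))*n = ((2 - 1)*(-76))*6 = (1*(-76))*6 = -76*6 = -456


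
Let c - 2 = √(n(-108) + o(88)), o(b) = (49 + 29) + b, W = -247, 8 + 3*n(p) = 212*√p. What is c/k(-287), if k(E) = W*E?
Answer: 2/70889 + √(1470 + 3816*I*√3)/212667 ≈ 0.00033005 + 0.00024208*I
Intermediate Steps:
n(p) = -8/3 + 212*√p/3 (n(p) = -8/3 + (212*√p)/3 = -8/3 + 212*√p/3)
o(b) = 78 + b
k(E) = -247*E
c = 2 + √(490/3 + 424*I*√3) (c = 2 + √((-8/3 + 212*√(-108)/3) + (78 + 88)) = 2 + √((-8/3 + 212*(6*I*√3)/3) + 166) = 2 + √((-8/3 + 424*I*√3) + 166) = 2 + √(490/3 + 424*I*√3) ≈ 23.397 + 17.161*I)
c/k(-287) = (2 + √(1470 + 3816*I*√3)/3)/((-247*(-287))) = (2 + √(1470 + 3816*I*√3)/3)/70889 = (2 + √(1470 + 3816*I*√3)/3)*(1/70889) = 2/70889 + √(1470 + 3816*I*√3)/212667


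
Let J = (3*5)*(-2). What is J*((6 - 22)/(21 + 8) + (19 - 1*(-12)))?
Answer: -26490/29 ≈ -913.45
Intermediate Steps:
J = -30 (J = 15*(-2) = -30)
J*((6 - 22)/(21 + 8) + (19 - 1*(-12))) = -30*((6 - 22)/(21 + 8) + (19 - 1*(-12))) = -30*(-16/29 + (19 + 12)) = -30*(-16*1/29 + 31) = -30*(-16/29 + 31) = -30*883/29 = -26490/29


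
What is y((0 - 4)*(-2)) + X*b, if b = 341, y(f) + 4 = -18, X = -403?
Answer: -137445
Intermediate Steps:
y(f) = -22 (y(f) = -4 - 18 = -22)
y((0 - 4)*(-2)) + X*b = -22 - 403*341 = -22 - 137423 = -137445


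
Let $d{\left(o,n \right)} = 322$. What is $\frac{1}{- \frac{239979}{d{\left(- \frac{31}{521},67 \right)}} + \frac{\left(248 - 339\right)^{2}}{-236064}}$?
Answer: $- \frac{38006304}{28326534569} \approx -0.0013417$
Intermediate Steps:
$\frac{1}{- \frac{239979}{d{\left(- \frac{31}{521},67 \right)}} + \frac{\left(248 - 339\right)^{2}}{-236064}} = \frac{1}{- \frac{239979}{322} + \frac{\left(248 - 339\right)^{2}}{-236064}} = \frac{1}{\left(-239979\right) \frac{1}{322} + \left(-91\right)^{2} \left(- \frac{1}{236064}\right)} = \frac{1}{- \frac{239979}{322} + 8281 \left(- \frac{1}{236064}\right)} = \frac{1}{- \frac{239979}{322} - \frac{8281}{236064}} = \frac{1}{- \frac{28326534569}{38006304}} = - \frac{38006304}{28326534569}$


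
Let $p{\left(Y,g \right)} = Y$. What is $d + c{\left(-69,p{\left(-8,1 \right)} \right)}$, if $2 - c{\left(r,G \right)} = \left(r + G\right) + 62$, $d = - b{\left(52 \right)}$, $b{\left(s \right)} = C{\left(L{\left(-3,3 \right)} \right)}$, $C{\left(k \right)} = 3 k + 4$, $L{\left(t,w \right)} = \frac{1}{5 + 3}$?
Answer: $\frac{101}{8} \approx 12.625$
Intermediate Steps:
$L{\left(t,w \right)} = \frac{1}{8}$
$C{\left(k \right)} = 4 + 3 k$
$b{\left(s \right)} = \frac{35}{8}$ ($b{\left(s \right)} = 4 + 3 \cdot \frac{1}{8} = 4 + \frac{3}{8} = \frac{35}{8}$)
$d = - \frac{35}{8}$ ($d = \left(-1\right) \frac{35}{8} = - \frac{35}{8} \approx -4.375$)
$c{\left(r,G \right)} = -60 - G - r$ ($c{\left(r,G \right)} = 2 - \left(\left(r + G\right) + 62\right) = 2 - \left(\left(G + r\right) + 62\right) = 2 - \left(62 + G + r\right) = -60 - G - r$)
$d + c{\left(-69,p{\left(-8,1 \right)} \right)} = - \frac{35}{8} - -17 = - \frac{35}{8} + \left(-60 + 8 + 69\right) = - \frac{35}{8} + 17 = \frac{101}{8}$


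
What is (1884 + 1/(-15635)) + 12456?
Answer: 224205899/15635 ≈ 14340.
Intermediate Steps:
(1884 + 1/(-15635)) + 12456 = (1884 - 1/15635) + 12456 = 29456339/15635 + 12456 = 224205899/15635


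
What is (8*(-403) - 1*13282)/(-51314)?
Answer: 8253/25657 ≈ 0.32167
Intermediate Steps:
(8*(-403) - 1*13282)/(-51314) = (-3224 - 13282)*(-1/51314) = -16506*(-1/51314) = 8253/25657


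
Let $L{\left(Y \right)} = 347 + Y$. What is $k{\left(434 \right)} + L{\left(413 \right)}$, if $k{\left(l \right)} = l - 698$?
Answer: $496$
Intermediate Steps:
$k{\left(l \right)} = -698 + l$
$k{\left(434 \right)} + L{\left(413 \right)} = \left(-698 + 434\right) + \left(347 + 413\right) = -264 + 760 = 496$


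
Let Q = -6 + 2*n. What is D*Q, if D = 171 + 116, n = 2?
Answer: -574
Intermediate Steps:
Q = -2 (Q = -6 + 2*2 = -6 + 4 = -2)
D = 287
D*Q = 287*(-2) = -574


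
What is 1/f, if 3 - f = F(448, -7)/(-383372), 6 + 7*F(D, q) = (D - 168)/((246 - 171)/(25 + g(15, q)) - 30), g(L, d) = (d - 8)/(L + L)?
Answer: 88558932/265676255 ≈ 0.33333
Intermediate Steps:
g(L, d) = (-8 + d)/(2*L) (g(L, d) = (-8 + d)/((2*L)) = (-8 + d)*(1/(2*L)) = (-8 + d)/(2*L))
F(D, q) = -6/7 + (-168 + D)/(7*(-30 + 75/(371/15 + q/30))) (F(D, q) = -6/7 + ((D - 168)/((246 - 171)/(25 + (½)*(-8 + q)/15) - 30))/7 = -6/7 + ((-168 + D)/(75/(25 + (½)*(1/15)*(-8 + q)) - 30))/7 = -6/7 + ((-168 + D)/(75/(25 + (-4/15 + q/30)) - 30))/7 = -6/7 + ((-168 + D)/(75/(371/15 + q/30) - 30))/7 = -6/7 + ((-168 + D)/(-30 + 75/(371/15 + q/30)))/7 = -6/7 + (-168 + D)/(7*(-30 + 75/(371/15 + q/30))))
f = 265676255/88558932 (f = 3 - (4596 - 742*448 - 12*(-7) - 1*448*(-7))/(210*(667 - 7))/(-383372) = 3 - (1/210)*(4596 - 332416 + 84 + 3136)/660*(-1)/383372 = 3 - (1/210)*(1/660)*(-324600)*(-1)/383372 = 3 - (-541)*(-1)/(231*383372) = 3 - 1*541/88558932 = 3 - 541/88558932 = 265676255/88558932 ≈ 3.0000)
1/f = 1/(265676255/88558932) = 88558932/265676255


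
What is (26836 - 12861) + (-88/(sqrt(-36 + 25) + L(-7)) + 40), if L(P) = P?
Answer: 210379/15 + 22*I*sqrt(11)/15 ≈ 14025.0 + 4.8644*I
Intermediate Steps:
(26836 - 12861) + (-88/(sqrt(-36 + 25) + L(-7)) + 40) = (26836 - 12861) + (-88/(sqrt(-36 + 25) - 7) + 40) = 13975 + (-88/(sqrt(-11) - 7) + 40) = 13975 + (-88/(I*sqrt(11) - 7) + 40) = 13975 + (-88/(-7 + I*sqrt(11)) + 40) = 13975 + (40 - 88/(-7 + I*sqrt(11))) = 14015 - 88/(-7 + I*sqrt(11))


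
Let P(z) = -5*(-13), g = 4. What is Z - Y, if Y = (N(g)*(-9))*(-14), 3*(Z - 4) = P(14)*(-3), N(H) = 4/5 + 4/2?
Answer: -2069/5 ≈ -413.80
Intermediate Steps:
N(H) = 14/5 (N(H) = 4*(⅕) + 4*(½) = ⅘ + 2 = 14/5)
P(z) = 65
Z = -61 (Z = 4 + (65*(-3))/3 = 4 + (⅓)*(-195) = 4 - 65 = -61)
Y = 1764/5 (Y = ((14/5)*(-9))*(-14) = -126/5*(-14) = 1764/5 ≈ 352.80)
Z - Y = -61 - 1*1764/5 = -61 - 1764/5 = -2069/5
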